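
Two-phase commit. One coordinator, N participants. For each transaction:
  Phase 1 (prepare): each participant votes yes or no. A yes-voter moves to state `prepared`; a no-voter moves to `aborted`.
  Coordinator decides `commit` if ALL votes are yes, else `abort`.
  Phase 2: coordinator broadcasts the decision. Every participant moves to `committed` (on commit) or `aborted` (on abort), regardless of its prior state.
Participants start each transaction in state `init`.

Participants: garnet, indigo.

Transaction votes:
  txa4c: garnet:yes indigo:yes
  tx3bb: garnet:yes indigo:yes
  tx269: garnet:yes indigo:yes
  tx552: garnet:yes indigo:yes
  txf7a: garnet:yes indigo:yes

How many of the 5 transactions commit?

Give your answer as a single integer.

txa4c: all yes -> commit (commits=1)
tx3bb: all yes -> commit (commits=2)
tx269: all yes -> commit (commits=3)
tx552: all yes -> commit (commits=4)
txf7a: all yes -> commit (commits=5)

Answer: 5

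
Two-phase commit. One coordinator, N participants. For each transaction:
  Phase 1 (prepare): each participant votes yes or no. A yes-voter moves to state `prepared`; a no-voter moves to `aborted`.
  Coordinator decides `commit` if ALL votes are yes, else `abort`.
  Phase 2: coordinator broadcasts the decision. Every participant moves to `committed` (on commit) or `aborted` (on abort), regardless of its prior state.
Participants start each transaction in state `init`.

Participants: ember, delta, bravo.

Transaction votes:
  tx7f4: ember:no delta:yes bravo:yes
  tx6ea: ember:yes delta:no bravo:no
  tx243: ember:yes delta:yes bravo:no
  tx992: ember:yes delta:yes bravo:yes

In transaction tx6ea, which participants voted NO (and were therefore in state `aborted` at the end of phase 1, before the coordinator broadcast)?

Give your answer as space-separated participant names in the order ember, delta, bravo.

Txn tx6ea phase 1: ember yes -> prepared; delta no -> aborted; bravo no -> aborted

Answer: delta bravo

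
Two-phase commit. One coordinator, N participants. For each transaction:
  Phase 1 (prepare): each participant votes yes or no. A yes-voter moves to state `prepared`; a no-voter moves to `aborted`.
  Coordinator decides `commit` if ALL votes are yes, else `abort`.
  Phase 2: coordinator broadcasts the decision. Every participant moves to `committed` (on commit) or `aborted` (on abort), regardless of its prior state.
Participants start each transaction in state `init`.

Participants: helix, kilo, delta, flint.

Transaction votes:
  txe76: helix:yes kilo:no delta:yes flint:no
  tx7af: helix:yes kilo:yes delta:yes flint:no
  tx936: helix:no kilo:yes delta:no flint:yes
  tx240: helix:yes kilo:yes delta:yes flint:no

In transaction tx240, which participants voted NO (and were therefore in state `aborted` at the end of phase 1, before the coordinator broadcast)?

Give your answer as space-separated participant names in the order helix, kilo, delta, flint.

Answer: flint

Derivation:
Txn tx240 phase 1: helix yes -> prepared; kilo yes -> prepared; delta yes -> prepared; flint no -> aborted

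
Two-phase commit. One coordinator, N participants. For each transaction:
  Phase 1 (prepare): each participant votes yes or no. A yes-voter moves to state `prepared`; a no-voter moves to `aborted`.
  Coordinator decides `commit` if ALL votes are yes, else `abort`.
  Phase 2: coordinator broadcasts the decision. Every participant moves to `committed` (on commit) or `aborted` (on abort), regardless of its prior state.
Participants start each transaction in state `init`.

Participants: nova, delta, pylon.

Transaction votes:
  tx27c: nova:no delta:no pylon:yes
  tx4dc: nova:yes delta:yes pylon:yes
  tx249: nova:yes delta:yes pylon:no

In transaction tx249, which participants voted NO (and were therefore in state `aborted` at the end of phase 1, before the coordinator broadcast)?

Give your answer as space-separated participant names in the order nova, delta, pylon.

Answer: pylon

Derivation:
Txn tx249 phase 1: nova yes -> prepared; delta yes -> prepared; pylon no -> aborted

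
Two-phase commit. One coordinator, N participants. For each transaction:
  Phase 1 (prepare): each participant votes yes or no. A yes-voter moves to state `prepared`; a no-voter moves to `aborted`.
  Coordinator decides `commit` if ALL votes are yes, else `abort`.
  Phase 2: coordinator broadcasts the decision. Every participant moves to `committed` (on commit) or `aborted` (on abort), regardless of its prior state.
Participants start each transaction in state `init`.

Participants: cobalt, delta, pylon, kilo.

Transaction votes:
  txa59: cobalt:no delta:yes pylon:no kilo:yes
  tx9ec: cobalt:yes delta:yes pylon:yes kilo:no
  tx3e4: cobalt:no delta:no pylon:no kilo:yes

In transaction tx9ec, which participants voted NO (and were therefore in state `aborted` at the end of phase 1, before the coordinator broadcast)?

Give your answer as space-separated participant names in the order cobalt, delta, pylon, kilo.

Answer: kilo

Derivation:
Txn tx9ec phase 1: cobalt yes -> prepared; delta yes -> prepared; pylon yes -> prepared; kilo no -> aborted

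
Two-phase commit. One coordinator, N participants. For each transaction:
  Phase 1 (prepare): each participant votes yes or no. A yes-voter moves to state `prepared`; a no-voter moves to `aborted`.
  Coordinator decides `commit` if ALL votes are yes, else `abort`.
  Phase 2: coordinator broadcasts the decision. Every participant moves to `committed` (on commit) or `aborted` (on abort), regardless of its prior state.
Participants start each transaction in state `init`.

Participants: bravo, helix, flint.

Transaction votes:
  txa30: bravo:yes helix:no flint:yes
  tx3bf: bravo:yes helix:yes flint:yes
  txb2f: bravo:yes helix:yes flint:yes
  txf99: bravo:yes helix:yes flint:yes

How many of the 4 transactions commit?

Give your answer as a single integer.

Answer: 3

Derivation:
txa30: no from helix -> abort (commits=0)
tx3bf: all yes -> commit (commits=1)
txb2f: all yes -> commit (commits=2)
txf99: all yes -> commit (commits=3)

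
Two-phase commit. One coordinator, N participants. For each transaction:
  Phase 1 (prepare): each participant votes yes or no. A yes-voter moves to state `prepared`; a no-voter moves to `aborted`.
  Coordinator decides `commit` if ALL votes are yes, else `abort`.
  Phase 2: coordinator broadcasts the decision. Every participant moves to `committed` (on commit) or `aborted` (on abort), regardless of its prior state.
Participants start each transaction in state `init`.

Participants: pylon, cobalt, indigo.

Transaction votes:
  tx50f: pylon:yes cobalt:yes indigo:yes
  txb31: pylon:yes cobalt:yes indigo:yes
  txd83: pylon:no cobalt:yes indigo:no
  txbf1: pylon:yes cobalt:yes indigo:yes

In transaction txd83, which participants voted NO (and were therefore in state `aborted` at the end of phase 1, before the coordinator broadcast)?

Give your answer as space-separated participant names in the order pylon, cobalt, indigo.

Answer: pylon indigo

Derivation:
Txn txd83 phase 1: pylon no -> aborted; cobalt yes -> prepared; indigo no -> aborted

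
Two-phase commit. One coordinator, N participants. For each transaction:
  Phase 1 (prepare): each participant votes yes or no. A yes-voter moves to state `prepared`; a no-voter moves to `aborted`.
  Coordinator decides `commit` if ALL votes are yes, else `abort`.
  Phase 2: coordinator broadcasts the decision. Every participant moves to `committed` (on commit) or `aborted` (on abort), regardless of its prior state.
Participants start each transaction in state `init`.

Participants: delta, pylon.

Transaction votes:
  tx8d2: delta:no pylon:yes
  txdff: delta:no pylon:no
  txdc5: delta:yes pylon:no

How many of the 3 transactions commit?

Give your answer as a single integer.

tx8d2: no from delta -> abort (commits=0)
txdff: no from delta, pylon -> abort (commits=0)
txdc5: no from pylon -> abort (commits=0)

Answer: 0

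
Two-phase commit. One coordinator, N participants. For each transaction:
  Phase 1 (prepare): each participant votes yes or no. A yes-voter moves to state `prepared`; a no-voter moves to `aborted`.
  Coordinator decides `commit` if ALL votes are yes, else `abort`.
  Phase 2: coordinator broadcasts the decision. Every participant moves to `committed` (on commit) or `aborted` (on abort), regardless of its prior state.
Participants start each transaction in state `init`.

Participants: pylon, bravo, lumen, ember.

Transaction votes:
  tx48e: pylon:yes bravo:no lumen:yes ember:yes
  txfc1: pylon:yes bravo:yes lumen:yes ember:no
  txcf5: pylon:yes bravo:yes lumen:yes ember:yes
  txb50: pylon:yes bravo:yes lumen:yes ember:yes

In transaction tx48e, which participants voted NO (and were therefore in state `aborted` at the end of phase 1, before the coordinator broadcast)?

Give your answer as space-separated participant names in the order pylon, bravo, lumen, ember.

Txn tx48e phase 1: pylon yes -> prepared; bravo no -> aborted; lumen yes -> prepared; ember yes -> prepared

Answer: bravo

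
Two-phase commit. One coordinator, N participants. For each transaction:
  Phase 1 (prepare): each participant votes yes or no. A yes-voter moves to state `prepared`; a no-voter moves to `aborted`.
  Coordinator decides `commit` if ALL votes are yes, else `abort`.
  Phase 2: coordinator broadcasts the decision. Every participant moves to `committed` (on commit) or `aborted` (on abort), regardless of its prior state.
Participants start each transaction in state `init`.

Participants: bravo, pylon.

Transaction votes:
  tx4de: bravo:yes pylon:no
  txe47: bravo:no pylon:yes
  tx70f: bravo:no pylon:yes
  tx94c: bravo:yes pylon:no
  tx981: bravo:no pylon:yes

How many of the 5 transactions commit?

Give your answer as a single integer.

tx4de: no from pylon -> abort (commits=0)
txe47: no from bravo -> abort (commits=0)
tx70f: no from bravo -> abort (commits=0)
tx94c: no from pylon -> abort (commits=0)
tx981: no from bravo -> abort (commits=0)

Answer: 0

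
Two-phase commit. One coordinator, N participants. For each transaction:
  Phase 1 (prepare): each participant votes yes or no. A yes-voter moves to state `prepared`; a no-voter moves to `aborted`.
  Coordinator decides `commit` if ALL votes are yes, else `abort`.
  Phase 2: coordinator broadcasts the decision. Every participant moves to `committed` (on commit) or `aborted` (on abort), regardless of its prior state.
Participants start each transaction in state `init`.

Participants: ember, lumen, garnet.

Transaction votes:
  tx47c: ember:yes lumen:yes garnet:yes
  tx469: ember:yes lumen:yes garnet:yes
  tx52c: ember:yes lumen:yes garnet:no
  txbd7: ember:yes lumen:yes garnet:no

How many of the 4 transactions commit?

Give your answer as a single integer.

tx47c: all yes -> commit (commits=1)
tx469: all yes -> commit (commits=2)
tx52c: no from garnet -> abort (commits=2)
txbd7: no from garnet -> abort (commits=2)

Answer: 2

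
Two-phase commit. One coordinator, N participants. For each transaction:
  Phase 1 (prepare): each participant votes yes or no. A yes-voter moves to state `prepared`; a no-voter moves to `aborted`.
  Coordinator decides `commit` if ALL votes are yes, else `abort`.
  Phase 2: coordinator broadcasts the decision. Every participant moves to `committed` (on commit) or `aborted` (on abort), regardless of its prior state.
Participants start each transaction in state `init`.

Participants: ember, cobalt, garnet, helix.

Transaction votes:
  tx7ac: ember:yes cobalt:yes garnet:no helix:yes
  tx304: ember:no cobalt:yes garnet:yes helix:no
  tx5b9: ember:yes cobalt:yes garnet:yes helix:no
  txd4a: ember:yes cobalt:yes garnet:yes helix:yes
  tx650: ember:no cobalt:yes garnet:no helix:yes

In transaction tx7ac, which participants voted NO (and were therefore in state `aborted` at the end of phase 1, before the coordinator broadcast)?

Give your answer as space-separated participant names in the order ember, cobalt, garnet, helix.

Txn tx7ac phase 1: ember yes -> prepared; cobalt yes -> prepared; garnet no -> aborted; helix yes -> prepared

Answer: garnet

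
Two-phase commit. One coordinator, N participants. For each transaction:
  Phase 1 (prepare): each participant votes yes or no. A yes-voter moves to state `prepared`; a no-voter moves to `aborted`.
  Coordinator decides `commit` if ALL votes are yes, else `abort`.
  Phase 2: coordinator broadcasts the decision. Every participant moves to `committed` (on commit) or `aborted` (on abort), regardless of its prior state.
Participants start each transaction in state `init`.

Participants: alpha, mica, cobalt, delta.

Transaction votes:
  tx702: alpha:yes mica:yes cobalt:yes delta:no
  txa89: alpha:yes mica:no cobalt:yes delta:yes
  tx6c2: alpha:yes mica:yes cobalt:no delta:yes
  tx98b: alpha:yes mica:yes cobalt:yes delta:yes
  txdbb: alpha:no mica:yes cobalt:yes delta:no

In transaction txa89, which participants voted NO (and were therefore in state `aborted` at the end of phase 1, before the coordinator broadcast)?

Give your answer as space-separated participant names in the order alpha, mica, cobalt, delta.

Answer: mica

Derivation:
Txn txa89 phase 1: alpha yes -> prepared; mica no -> aborted; cobalt yes -> prepared; delta yes -> prepared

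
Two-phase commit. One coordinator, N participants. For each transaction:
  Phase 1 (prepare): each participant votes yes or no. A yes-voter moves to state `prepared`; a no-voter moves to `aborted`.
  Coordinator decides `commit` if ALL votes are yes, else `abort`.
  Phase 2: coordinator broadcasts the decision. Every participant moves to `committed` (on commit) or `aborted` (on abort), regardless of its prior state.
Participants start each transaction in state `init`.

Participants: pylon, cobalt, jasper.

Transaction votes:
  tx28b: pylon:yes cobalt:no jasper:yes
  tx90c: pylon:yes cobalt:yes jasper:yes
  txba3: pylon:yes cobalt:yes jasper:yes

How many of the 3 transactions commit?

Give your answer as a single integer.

Answer: 2

Derivation:
tx28b: no from cobalt -> abort (commits=0)
tx90c: all yes -> commit (commits=1)
txba3: all yes -> commit (commits=2)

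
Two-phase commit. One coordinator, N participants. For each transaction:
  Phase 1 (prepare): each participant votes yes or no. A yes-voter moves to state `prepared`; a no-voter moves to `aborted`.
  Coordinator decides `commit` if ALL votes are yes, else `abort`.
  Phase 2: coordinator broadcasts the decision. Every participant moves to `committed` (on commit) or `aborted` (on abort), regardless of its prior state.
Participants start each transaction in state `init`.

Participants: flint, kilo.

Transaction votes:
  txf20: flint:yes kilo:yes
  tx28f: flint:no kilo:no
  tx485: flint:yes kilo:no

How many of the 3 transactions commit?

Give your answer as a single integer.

txf20: all yes -> commit (commits=1)
tx28f: no from flint, kilo -> abort (commits=1)
tx485: no from kilo -> abort (commits=1)

Answer: 1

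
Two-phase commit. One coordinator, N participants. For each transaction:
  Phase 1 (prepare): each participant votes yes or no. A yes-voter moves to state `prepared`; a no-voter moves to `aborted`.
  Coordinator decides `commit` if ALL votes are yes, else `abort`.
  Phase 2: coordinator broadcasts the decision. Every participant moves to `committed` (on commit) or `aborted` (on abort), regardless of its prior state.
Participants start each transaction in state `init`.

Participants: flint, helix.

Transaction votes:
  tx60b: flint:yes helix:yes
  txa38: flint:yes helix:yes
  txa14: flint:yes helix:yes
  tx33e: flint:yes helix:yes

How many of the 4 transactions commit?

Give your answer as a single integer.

tx60b: all yes -> commit (commits=1)
txa38: all yes -> commit (commits=2)
txa14: all yes -> commit (commits=3)
tx33e: all yes -> commit (commits=4)

Answer: 4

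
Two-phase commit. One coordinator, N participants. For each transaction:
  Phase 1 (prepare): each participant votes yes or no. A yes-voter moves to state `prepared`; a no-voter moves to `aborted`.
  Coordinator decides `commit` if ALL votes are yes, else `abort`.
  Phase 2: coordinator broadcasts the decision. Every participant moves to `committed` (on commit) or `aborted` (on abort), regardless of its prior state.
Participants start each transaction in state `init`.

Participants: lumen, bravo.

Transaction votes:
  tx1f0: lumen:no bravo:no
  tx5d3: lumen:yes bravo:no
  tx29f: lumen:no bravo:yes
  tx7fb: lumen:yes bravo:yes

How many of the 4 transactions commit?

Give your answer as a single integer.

Answer: 1

Derivation:
tx1f0: no from lumen, bravo -> abort (commits=0)
tx5d3: no from bravo -> abort (commits=0)
tx29f: no from lumen -> abort (commits=0)
tx7fb: all yes -> commit (commits=1)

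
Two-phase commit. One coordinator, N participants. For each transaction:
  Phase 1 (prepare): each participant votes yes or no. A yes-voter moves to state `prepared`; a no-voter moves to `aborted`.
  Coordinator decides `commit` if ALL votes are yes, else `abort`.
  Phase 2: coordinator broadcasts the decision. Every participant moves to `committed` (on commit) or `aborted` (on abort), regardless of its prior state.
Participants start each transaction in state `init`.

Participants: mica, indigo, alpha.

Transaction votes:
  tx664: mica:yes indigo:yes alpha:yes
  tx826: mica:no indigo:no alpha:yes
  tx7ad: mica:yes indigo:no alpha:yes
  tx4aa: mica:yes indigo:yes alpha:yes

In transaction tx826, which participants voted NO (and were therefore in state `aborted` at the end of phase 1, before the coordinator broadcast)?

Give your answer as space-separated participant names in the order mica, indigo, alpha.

Answer: mica indigo

Derivation:
Txn tx826 phase 1: mica no -> aborted; indigo no -> aborted; alpha yes -> prepared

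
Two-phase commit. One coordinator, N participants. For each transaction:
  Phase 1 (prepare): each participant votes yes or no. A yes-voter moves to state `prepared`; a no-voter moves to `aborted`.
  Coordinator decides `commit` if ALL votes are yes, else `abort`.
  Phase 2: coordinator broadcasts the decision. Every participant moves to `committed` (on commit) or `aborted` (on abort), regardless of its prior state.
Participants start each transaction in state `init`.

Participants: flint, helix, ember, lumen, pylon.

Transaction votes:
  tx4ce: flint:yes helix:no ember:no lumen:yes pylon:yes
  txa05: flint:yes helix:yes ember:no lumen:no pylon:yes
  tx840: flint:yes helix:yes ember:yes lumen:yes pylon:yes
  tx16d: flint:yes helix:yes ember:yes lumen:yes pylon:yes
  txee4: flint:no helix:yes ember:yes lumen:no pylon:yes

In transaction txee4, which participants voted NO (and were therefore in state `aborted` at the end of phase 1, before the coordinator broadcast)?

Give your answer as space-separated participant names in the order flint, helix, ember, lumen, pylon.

Answer: flint lumen

Derivation:
Txn txee4 phase 1: flint no -> aborted; helix yes -> prepared; ember yes -> prepared; lumen no -> aborted; pylon yes -> prepared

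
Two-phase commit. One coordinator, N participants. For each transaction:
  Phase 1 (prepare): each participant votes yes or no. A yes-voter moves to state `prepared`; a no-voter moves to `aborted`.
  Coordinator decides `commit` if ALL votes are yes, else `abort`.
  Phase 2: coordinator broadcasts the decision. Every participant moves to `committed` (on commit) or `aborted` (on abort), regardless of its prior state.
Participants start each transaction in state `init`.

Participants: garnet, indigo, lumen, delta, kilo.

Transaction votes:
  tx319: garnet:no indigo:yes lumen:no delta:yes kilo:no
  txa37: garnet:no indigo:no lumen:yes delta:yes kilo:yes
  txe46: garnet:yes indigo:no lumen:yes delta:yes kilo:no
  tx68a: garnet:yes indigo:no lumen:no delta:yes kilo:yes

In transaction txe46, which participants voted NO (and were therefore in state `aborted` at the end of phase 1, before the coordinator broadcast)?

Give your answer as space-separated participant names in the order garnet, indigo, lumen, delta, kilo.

Txn txe46 phase 1: garnet yes -> prepared; indigo no -> aborted; lumen yes -> prepared; delta yes -> prepared; kilo no -> aborted

Answer: indigo kilo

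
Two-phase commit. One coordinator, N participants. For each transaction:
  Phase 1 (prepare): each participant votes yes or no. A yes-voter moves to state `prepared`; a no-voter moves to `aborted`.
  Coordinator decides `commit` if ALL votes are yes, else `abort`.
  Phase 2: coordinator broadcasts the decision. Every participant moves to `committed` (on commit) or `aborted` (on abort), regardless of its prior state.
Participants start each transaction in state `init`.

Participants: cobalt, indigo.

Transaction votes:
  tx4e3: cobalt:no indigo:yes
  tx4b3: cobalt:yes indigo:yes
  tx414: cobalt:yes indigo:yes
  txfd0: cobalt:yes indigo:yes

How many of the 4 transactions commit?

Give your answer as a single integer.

Answer: 3

Derivation:
tx4e3: no from cobalt -> abort (commits=0)
tx4b3: all yes -> commit (commits=1)
tx414: all yes -> commit (commits=2)
txfd0: all yes -> commit (commits=3)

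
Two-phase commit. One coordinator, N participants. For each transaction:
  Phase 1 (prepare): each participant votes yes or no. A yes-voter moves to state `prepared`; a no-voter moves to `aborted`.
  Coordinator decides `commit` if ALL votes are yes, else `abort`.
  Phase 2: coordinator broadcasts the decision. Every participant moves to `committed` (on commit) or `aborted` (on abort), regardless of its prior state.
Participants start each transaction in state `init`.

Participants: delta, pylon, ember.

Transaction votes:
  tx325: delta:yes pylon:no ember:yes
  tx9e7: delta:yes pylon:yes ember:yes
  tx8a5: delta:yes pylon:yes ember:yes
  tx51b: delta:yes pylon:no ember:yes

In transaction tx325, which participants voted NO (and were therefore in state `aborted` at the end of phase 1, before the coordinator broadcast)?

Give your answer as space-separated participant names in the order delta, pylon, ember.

Answer: pylon

Derivation:
Txn tx325 phase 1: delta yes -> prepared; pylon no -> aborted; ember yes -> prepared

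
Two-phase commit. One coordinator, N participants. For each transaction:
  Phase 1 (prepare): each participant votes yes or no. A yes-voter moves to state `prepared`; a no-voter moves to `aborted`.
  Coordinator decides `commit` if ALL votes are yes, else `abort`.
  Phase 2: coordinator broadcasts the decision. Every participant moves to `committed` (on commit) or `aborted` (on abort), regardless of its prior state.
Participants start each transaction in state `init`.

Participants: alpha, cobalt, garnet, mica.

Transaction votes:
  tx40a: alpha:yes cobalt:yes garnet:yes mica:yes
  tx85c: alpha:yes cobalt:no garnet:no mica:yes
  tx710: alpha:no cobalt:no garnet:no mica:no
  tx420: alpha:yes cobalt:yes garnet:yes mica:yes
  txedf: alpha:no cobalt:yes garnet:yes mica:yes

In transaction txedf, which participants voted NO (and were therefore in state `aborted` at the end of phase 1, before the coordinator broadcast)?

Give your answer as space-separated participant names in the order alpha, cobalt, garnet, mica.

Answer: alpha

Derivation:
Txn txedf phase 1: alpha no -> aborted; cobalt yes -> prepared; garnet yes -> prepared; mica yes -> prepared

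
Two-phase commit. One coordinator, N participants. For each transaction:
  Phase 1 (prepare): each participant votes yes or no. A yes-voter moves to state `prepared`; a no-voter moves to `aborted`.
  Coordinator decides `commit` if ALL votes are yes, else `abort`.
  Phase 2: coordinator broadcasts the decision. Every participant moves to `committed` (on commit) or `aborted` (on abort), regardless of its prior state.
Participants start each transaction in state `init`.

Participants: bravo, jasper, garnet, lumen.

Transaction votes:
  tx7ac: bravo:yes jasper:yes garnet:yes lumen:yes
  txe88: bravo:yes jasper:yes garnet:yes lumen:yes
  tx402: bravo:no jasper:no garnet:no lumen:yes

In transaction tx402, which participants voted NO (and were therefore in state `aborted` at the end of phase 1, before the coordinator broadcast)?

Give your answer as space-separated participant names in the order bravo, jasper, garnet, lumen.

Answer: bravo jasper garnet

Derivation:
Txn tx402 phase 1: bravo no -> aborted; jasper no -> aborted; garnet no -> aborted; lumen yes -> prepared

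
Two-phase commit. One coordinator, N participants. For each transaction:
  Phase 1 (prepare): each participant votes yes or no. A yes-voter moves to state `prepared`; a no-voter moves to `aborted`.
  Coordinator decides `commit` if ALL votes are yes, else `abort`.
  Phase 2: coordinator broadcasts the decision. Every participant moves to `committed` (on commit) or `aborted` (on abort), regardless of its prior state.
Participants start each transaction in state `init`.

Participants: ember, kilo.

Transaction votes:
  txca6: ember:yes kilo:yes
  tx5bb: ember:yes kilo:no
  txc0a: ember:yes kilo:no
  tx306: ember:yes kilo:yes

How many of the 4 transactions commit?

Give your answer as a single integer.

txca6: all yes -> commit (commits=1)
tx5bb: no from kilo -> abort (commits=1)
txc0a: no from kilo -> abort (commits=1)
tx306: all yes -> commit (commits=2)

Answer: 2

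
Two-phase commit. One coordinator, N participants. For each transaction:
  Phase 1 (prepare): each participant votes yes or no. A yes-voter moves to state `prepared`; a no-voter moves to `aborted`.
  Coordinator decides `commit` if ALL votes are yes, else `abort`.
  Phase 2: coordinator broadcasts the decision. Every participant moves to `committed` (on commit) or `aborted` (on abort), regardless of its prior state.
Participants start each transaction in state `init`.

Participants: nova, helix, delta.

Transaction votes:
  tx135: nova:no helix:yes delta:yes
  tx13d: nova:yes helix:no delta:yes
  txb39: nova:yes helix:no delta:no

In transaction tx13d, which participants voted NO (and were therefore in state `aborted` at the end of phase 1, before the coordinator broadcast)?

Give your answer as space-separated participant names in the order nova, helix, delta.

Answer: helix

Derivation:
Txn tx13d phase 1: nova yes -> prepared; helix no -> aborted; delta yes -> prepared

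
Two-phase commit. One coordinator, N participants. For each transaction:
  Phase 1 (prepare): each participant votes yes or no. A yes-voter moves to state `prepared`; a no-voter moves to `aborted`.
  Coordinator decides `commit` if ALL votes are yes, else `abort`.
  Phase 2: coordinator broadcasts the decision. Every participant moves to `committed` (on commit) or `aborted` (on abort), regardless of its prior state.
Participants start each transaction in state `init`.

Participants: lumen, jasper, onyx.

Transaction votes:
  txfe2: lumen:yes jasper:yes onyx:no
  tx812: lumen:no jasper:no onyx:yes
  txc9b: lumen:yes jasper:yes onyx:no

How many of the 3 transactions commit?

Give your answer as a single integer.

Answer: 0

Derivation:
txfe2: no from onyx -> abort (commits=0)
tx812: no from lumen, jasper -> abort (commits=0)
txc9b: no from onyx -> abort (commits=0)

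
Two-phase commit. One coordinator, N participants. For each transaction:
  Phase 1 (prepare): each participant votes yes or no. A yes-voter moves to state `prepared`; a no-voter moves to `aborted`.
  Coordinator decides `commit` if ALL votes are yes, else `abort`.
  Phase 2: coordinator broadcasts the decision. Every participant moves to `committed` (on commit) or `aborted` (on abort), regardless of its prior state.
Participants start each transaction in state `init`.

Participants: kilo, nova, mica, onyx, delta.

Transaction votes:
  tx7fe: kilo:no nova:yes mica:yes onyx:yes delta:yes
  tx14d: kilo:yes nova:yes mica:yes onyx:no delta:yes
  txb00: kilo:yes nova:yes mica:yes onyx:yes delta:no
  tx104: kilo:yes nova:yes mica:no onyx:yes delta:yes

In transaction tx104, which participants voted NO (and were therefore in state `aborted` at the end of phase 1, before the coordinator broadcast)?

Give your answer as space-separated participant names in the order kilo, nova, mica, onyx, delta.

Txn tx104 phase 1: kilo yes -> prepared; nova yes -> prepared; mica no -> aborted; onyx yes -> prepared; delta yes -> prepared

Answer: mica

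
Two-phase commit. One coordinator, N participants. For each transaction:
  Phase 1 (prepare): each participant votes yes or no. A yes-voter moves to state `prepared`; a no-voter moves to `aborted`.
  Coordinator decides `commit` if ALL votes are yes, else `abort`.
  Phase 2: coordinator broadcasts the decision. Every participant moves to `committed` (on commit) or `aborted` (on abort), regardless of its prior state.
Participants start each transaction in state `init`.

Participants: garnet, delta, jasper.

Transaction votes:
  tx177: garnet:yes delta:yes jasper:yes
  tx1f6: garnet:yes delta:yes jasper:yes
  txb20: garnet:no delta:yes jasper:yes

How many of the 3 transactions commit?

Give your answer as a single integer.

tx177: all yes -> commit (commits=1)
tx1f6: all yes -> commit (commits=2)
txb20: no from garnet -> abort (commits=2)

Answer: 2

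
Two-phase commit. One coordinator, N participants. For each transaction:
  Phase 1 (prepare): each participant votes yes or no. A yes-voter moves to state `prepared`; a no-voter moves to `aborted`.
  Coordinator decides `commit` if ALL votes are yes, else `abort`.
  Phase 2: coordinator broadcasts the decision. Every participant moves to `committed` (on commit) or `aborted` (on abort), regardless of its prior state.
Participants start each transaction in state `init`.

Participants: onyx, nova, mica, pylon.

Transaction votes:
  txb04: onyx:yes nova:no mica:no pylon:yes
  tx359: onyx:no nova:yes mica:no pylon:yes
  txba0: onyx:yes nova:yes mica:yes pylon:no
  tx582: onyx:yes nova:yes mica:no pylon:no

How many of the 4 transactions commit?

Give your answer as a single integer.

txb04: no from nova, mica -> abort (commits=0)
tx359: no from onyx, mica -> abort (commits=0)
txba0: no from pylon -> abort (commits=0)
tx582: no from mica, pylon -> abort (commits=0)

Answer: 0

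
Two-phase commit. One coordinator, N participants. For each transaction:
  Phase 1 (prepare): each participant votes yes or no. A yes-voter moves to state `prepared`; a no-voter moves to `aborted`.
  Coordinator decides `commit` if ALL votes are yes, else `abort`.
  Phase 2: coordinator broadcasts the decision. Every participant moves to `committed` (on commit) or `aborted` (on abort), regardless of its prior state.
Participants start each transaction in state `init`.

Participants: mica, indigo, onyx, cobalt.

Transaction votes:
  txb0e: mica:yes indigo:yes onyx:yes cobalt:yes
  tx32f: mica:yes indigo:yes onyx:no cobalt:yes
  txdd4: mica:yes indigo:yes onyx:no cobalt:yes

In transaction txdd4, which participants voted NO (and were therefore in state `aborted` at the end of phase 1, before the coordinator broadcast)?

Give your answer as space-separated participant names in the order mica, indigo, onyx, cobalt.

Answer: onyx

Derivation:
Txn txdd4 phase 1: mica yes -> prepared; indigo yes -> prepared; onyx no -> aborted; cobalt yes -> prepared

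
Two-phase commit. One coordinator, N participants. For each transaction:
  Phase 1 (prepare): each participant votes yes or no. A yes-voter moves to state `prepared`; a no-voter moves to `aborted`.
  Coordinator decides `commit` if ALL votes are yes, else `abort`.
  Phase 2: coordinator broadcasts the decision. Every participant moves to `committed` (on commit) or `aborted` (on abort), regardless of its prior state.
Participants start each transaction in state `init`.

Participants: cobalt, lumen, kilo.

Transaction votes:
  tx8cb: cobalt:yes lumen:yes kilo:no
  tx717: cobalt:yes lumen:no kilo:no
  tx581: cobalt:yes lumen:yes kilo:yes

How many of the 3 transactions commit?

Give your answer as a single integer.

tx8cb: no from kilo -> abort (commits=0)
tx717: no from lumen, kilo -> abort (commits=0)
tx581: all yes -> commit (commits=1)

Answer: 1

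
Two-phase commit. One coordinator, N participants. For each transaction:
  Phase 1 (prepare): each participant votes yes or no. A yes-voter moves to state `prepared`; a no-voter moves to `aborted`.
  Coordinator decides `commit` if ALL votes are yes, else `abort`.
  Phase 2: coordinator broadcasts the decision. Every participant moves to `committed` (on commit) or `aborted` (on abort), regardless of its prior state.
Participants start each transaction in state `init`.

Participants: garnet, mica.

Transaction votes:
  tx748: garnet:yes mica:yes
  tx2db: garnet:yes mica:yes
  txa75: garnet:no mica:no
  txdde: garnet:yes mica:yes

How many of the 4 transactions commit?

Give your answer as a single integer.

Answer: 3

Derivation:
tx748: all yes -> commit (commits=1)
tx2db: all yes -> commit (commits=2)
txa75: no from garnet, mica -> abort (commits=2)
txdde: all yes -> commit (commits=3)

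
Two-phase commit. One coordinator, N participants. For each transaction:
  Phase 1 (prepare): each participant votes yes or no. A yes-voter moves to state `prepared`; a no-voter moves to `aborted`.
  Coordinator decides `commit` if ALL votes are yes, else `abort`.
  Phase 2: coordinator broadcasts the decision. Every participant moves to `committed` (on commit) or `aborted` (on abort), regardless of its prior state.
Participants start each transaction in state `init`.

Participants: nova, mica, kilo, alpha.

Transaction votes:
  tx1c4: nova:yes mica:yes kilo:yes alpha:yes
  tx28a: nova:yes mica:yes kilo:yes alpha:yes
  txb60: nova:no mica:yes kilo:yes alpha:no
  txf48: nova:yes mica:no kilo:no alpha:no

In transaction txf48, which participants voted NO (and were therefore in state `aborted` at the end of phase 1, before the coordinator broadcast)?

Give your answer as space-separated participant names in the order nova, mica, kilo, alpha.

Txn txf48 phase 1: nova yes -> prepared; mica no -> aborted; kilo no -> aborted; alpha no -> aborted

Answer: mica kilo alpha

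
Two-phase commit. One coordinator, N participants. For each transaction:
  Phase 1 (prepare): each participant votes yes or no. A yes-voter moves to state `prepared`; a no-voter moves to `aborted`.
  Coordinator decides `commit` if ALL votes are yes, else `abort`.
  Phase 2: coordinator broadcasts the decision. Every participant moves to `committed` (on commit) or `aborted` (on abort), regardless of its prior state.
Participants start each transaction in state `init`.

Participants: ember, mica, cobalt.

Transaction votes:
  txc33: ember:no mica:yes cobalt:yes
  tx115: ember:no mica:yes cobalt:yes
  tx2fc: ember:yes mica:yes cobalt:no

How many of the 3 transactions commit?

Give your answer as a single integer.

txc33: no from ember -> abort (commits=0)
tx115: no from ember -> abort (commits=0)
tx2fc: no from cobalt -> abort (commits=0)

Answer: 0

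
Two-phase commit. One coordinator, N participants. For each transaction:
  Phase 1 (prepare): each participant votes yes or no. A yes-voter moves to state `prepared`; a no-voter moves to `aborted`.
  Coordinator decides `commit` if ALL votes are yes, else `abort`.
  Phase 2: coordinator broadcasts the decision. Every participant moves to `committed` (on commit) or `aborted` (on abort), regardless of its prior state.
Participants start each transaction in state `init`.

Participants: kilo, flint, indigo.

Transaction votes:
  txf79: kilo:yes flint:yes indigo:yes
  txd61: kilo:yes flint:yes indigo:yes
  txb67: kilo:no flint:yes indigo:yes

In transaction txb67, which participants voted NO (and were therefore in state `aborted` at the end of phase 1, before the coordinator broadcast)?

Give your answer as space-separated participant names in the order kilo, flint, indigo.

Txn txb67 phase 1: kilo no -> aborted; flint yes -> prepared; indigo yes -> prepared

Answer: kilo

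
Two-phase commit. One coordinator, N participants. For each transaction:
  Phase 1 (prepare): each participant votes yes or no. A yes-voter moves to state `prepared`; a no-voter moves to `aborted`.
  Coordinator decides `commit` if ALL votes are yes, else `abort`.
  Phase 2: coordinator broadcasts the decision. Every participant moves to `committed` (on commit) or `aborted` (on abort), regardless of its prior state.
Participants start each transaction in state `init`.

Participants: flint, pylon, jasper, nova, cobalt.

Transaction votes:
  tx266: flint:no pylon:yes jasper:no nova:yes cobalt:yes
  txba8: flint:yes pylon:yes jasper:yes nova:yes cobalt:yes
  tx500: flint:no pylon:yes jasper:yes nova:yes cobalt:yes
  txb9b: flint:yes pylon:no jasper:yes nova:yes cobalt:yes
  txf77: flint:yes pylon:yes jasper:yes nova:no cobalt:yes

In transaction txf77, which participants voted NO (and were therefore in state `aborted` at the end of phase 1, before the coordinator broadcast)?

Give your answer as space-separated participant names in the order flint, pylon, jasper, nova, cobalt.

Txn txf77 phase 1: flint yes -> prepared; pylon yes -> prepared; jasper yes -> prepared; nova no -> aborted; cobalt yes -> prepared

Answer: nova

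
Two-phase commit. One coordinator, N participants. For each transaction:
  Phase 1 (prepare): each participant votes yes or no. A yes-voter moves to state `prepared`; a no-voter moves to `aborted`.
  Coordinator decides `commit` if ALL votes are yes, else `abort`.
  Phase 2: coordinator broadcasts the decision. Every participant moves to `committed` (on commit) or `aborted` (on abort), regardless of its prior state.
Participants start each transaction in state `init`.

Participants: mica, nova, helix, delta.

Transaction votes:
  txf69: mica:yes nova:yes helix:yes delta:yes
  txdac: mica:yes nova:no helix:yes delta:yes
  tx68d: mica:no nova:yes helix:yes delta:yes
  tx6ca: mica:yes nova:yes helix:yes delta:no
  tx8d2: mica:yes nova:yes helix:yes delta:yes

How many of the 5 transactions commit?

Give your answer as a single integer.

txf69: all yes -> commit (commits=1)
txdac: no from nova -> abort (commits=1)
tx68d: no from mica -> abort (commits=1)
tx6ca: no from delta -> abort (commits=1)
tx8d2: all yes -> commit (commits=2)

Answer: 2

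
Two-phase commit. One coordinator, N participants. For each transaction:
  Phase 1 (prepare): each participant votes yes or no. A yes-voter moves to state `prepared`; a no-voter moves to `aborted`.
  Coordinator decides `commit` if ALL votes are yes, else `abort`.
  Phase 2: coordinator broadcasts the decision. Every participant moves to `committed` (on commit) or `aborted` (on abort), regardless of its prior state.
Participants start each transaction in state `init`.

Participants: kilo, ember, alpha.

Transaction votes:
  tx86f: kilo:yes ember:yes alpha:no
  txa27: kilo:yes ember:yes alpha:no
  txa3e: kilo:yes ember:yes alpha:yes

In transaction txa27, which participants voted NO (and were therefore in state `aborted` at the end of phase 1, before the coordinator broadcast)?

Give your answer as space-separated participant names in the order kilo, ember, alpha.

Txn txa27 phase 1: kilo yes -> prepared; ember yes -> prepared; alpha no -> aborted

Answer: alpha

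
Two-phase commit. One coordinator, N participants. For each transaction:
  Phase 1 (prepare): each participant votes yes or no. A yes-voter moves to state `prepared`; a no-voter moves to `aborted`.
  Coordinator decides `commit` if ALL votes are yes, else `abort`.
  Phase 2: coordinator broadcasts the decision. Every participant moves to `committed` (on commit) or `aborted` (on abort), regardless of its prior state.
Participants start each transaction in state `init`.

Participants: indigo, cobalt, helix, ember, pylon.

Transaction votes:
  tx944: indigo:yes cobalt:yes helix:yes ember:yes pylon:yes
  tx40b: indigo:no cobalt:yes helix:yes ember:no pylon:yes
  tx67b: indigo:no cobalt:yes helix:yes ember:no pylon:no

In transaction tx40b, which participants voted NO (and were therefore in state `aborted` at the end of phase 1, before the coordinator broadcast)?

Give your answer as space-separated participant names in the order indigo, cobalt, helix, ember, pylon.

Txn tx40b phase 1: indigo no -> aborted; cobalt yes -> prepared; helix yes -> prepared; ember no -> aborted; pylon yes -> prepared

Answer: indigo ember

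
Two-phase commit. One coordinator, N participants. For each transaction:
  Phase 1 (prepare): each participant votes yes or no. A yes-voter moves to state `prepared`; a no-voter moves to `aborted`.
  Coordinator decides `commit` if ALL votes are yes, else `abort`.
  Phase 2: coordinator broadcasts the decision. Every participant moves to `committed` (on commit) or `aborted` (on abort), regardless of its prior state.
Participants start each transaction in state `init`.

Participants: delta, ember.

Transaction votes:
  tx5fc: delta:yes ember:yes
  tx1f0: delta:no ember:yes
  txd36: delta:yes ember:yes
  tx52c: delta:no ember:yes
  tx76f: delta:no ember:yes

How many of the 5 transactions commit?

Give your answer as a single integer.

Answer: 2

Derivation:
tx5fc: all yes -> commit (commits=1)
tx1f0: no from delta -> abort (commits=1)
txd36: all yes -> commit (commits=2)
tx52c: no from delta -> abort (commits=2)
tx76f: no from delta -> abort (commits=2)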